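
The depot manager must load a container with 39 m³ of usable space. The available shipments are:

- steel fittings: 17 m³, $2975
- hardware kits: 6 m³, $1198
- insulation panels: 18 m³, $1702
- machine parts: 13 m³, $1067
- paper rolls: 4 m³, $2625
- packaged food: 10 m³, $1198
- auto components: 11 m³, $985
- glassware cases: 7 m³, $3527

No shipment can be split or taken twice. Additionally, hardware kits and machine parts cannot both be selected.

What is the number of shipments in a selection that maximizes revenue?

Optimal total is 10325.
One optimal bundle: steel fittings + hardware kits + paper rolls + glassware cases (34 m³).
All optima have 4 shipments.

4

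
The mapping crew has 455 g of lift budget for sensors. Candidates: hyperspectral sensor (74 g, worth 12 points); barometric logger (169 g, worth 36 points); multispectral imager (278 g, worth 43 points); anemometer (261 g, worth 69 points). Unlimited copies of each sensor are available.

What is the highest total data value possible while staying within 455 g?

105

The ratio ordering already packs tightly: barometric logger + anemometer, 430 g, 105.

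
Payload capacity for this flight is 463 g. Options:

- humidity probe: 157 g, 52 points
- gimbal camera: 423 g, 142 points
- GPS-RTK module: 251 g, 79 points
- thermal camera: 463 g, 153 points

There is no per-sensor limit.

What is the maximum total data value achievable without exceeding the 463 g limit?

By data value per g: gimbal camera 0.34, humidity probe 0.33, thermal camera 0.33, GPS-RTK module 0.31 lead.
A density-first pass picks gimbal camera — 142 at 423 g.
The 423 g tied up in gimbal camera is better spent on thermal camera — total rises to 153 (463 g).

153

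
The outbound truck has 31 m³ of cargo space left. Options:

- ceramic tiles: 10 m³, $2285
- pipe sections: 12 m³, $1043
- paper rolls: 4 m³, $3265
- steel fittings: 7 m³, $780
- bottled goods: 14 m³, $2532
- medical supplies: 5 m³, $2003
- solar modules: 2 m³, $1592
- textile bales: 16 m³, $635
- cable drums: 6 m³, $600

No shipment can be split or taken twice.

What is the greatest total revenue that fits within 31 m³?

By revenue per m³: paper rolls 816.25, solar modules 796.00, medical supplies 400.60 lead.
The ratio heuristic lands on ceramic tiles + paper rolls + steel fittings + medical supplies + solar modules (9925) but leaves 3 m³ idle.
Replace ceramic tiles and steel fittings with bottled goods + cable drums: the trade gains 67 net, giving 9992 at 31 m³.
The closest alternative, ceramic tiles + paper rolls + steel fittings + medical supplies + solar modules, reaches only 9925.

9992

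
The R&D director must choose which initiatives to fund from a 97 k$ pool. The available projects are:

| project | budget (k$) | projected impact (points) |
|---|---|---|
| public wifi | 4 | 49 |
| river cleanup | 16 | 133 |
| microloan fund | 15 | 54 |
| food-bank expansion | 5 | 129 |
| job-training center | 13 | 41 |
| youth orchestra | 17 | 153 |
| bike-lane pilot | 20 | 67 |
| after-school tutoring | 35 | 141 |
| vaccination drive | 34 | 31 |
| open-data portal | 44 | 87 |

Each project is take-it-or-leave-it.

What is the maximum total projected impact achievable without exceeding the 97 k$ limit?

672

Taking the top-ratio projects first gives public wifi + river cleanup + microloan fund + food-bank expansion + youth orchestra + after-school tutoring for 659 (92 k$).
Replace microloan fund with bike-lane pilot: the trade gains 13 net, giving 672 at 97 k$.
The closest alternative, public wifi + river cleanup + microloan fund + food-bank expansion + youth orchestra + after-school tutoring, reaches only 659.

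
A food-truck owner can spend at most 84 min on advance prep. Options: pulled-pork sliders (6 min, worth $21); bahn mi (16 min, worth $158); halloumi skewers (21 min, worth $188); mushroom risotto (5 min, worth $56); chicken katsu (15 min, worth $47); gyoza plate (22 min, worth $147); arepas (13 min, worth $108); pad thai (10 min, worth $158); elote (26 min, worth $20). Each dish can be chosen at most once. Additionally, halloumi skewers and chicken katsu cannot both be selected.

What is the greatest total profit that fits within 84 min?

759

A density-first pass picks pulled-pork sliders + bahn mi + halloumi skewers + mushroom risotto + arepas + pad thai — 689 at 71 min.
Dropping pulled-pork sliders and mushroom risotto frees 11 min; slotting in gyoza plate (22 min) lifts the total to 759 at 82 min.
Every other selection either busts 84 min or breaks a pairing rule or fails to beat 759.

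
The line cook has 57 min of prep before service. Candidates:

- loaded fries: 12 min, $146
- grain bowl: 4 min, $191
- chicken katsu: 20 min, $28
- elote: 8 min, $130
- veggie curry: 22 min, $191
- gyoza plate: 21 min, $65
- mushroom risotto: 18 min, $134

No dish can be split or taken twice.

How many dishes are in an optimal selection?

4

Best achievable profit is 662.
One optimal bundle: loaded fries + grain bowl + veggie curry + mushroom risotto (56 min).
All optima have 4 dishes.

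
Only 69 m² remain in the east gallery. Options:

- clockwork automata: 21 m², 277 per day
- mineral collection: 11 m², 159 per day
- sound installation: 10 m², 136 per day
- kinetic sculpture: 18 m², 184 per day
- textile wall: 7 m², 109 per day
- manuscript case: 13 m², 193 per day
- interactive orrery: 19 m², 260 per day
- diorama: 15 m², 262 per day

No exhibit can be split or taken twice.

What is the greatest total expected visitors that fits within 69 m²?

Filling by ratio: mineral collection + textile wall + manuscript case + interactive orrery + diorama for 983, with 4 m² left unused.
Replace textile wall with sound installation: the trade gains 27 net, giving 1010 at 68 m².

1010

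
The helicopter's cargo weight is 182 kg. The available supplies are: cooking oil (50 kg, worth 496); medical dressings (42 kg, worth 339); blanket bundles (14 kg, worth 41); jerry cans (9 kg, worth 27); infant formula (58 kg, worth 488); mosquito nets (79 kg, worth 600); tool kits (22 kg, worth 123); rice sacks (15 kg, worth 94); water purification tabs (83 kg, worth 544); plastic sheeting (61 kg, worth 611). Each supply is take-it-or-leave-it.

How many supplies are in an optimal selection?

4

Optimal total is 1622.
One optimal bundle: cooking oil + jerry cans + infant formula + plastic sheeting (178 kg).
Every optimal selection uses 4 supplies.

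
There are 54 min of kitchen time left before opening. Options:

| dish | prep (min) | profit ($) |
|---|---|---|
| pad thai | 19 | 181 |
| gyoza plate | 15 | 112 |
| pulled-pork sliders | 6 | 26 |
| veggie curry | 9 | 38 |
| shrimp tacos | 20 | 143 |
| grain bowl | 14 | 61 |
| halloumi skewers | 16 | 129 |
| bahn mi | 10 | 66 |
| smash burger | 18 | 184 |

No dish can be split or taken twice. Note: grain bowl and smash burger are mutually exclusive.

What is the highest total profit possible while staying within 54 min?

494

Best packing: pad thai + halloumi skewers + smash burger — 53 min, 494 total.
No other feasible combination exceeds 494.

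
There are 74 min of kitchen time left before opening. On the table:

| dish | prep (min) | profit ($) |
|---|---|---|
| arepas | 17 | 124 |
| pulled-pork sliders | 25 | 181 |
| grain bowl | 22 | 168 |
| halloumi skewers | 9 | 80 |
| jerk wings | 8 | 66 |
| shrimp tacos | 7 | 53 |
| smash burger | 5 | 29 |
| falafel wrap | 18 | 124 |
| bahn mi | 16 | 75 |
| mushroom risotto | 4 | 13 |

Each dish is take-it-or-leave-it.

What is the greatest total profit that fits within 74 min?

562

A density-first pass picks arepas + grain bowl + halloumi skewers + jerk wings + shrimp tacos + smash burger + mushroom risotto — 533 at 72 min.
Dropping shrimp tacos and smash burger and mushroom risotto frees 16 min; slotting in falafel wrap (18 min) lifts the total to 562 at 74 min.
The closest alternative, arepas + pulled-pork sliders + grain bowl + halloumi skewers, reaches only 553.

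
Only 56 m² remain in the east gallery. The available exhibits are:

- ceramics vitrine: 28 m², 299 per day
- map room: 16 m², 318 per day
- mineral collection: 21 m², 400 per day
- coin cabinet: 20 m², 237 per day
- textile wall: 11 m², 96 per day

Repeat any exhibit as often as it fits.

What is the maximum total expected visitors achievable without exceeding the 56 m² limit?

1036

By expected visitors per m²: map room 19.88, mineral collection 19.05, coin cabinet 11.85, ceramics vitrine 10.68 lead.
Greedy by ratio would take 3×map room: 48 m² used, total 954.
Dropping map room frees 16 m²; slotting in mineral collection (21 m²) lifts the total to 1036 at 53 m².
Nothing else within 56 m² beats 1036.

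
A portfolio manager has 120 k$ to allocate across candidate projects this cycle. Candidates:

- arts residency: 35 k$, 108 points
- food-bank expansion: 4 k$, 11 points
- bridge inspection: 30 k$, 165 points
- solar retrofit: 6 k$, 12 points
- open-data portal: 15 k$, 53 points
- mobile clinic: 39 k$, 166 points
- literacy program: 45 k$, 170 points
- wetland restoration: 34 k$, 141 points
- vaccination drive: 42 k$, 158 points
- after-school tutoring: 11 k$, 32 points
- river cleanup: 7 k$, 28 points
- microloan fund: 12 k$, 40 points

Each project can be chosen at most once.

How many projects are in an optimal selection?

4

The maximum projected impact within 120 k$ is 525.
bridge inspection + open-data portal + mobile clinic + wetland restoration hits 525 at 118 k$.
Every optimal selection uses 4 projects.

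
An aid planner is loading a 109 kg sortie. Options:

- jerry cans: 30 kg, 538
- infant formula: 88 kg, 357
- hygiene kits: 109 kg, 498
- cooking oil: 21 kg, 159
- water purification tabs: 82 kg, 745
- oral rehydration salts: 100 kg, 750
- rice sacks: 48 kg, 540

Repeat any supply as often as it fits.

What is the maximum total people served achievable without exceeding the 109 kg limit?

1616

Taking the top-ratio supplies first gives 3×jerry cans for 1614 (90 kg).
Replace jerry cans with rice sacks: the trade gains 2 net, giving 1616 at 108 kg.
The spare 1 kg is too small for any remaining supply, and no exchange beats 1616.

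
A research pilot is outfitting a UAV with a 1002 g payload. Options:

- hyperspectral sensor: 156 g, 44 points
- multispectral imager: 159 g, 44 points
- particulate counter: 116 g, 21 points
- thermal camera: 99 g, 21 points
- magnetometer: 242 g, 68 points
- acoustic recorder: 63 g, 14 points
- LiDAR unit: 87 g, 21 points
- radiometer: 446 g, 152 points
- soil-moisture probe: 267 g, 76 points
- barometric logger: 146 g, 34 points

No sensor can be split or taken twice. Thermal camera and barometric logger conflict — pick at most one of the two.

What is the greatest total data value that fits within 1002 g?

299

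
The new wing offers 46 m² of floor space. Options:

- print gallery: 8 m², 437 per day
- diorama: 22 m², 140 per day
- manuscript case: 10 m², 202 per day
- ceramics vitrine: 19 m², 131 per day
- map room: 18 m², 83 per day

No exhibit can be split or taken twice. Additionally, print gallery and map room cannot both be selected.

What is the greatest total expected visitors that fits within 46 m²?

Taking the top-ratio exhibits first gives print gallery + manuscript case + ceramics vitrine for 770 (37 m²).
Dropping ceramics vitrine frees 19 m²; slotting in diorama (22 m²) lifts the total to 779 at 40 m².
No other feasible combination exceeds 779.

779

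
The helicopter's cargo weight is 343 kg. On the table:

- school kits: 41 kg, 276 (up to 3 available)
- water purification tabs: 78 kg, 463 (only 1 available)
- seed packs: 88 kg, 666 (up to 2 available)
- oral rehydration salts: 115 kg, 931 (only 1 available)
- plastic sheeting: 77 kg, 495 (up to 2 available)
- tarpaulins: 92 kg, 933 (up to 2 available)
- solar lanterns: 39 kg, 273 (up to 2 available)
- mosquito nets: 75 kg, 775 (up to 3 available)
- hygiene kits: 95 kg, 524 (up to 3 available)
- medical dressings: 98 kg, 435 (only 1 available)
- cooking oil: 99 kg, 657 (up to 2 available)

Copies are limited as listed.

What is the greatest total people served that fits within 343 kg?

A density-first pass picks tarpaulins + 3×mosquito nets — 3258 at 317 kg.
The 75 kg tied up in mosquito nets is better spent on tarpaulins — total rises to 3416 (334 kg).
That's the maximum — no swap from here does better than 3416.

3416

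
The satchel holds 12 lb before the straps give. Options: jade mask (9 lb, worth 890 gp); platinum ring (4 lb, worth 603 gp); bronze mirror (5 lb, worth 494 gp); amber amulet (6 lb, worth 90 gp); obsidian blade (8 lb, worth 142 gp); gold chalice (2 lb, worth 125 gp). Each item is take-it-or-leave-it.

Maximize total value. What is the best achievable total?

1222

The ratio ordering already packs tightly: platinum ring + bronze mirror + gold chalice, 11 lb, 1222.
Nothing else within 12 lb beats 1222.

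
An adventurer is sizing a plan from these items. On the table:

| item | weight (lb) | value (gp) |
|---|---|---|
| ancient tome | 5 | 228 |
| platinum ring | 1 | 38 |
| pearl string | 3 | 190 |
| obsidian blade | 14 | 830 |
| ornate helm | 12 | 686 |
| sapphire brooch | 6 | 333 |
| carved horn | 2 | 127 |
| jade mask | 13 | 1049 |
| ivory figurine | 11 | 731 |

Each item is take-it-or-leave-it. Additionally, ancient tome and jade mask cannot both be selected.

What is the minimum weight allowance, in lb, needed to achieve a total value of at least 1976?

28

Need the lightest bundle worth ≥ 1976.
Taking platinum ring + pearl string + jade mask + ivory figurine gives 2008 (≥ 1976) for 28 lb.
Below 28 lb the best achievable stays under 1976.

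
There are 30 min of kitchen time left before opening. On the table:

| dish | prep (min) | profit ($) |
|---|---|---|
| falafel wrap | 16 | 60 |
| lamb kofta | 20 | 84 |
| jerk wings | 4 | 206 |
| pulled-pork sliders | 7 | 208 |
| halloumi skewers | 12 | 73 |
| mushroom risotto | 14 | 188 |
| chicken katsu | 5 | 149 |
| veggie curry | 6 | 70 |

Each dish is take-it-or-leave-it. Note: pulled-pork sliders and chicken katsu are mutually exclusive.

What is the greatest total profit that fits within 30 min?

613

Density check — jerk wings 51.50, chicken katsu 29.80, pulled-pork sliders 29.71 are the best per min.
Taking jerk wings + mushroom risotto + chicken katsu + veggie curry: 29 min used, 613 in profit.
Nothing else feasible within 30 min beats 613.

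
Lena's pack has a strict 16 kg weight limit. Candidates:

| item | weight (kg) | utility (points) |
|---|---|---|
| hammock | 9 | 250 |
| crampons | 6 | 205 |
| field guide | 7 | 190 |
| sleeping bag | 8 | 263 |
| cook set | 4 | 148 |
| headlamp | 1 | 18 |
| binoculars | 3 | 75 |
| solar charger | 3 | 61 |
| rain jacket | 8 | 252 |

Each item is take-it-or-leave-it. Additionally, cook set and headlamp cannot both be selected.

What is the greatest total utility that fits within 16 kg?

Ranking by ratio (utility/kg): cook set 37.00, crampons 34.17, sleeping bag 32.88, rain jacket 31.50.
A density-first pass picks crampons + cook set + binoculars + solar charger — 489 at 16 kg.
Reworking the packing: sleeping bag + rain jacket uses 16 kg and improves the total to 515.
That's the maximum — no feasible swap from here does better than 515.

515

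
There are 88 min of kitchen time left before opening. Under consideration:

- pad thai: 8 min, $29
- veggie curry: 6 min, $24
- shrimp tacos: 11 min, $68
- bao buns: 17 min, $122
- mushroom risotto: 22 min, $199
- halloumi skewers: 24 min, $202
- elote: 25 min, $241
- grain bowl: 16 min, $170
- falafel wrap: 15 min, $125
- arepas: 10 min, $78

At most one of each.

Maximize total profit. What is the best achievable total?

Taking the top-ratio dishes first gives mushroom risotto + halloumi skewers + elote + grain bowl for 812 (87 min).
Dropping halloumi skewers frees 24 min; slotting in falafel wrap + arepas (25 min) lifts the total to 813 at 88 min.
Nothing else within 88 min beats 813.

813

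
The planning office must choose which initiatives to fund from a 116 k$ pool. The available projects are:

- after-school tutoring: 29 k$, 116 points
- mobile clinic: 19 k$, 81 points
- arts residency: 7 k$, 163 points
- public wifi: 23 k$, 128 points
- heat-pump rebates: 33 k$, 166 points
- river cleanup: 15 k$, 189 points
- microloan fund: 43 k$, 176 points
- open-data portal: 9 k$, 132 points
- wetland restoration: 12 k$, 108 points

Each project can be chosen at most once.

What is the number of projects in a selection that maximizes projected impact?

7

The maximum projected impact within 116 k$ is 917.
For example after-school tutoring + mobile clinic + arts residency + public wifi + river cleanup + open-data portal + wetland restoration achieves it, using 114 k$.
All optima have 7 projects.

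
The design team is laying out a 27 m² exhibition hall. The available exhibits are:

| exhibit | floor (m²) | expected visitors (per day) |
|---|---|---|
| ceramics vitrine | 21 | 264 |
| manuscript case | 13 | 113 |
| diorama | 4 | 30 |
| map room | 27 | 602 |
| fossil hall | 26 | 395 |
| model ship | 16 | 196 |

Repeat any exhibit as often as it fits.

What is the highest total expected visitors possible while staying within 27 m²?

602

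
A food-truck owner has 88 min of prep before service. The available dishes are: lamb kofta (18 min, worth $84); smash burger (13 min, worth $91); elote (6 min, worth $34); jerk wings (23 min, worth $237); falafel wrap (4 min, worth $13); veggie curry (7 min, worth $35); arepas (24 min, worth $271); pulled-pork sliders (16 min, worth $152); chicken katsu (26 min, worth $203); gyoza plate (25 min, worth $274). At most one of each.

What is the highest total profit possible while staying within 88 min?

934

Ranking by ratio (profit/min): arepas 11.29, gyoza plate 10.96, jerk wings 10.30.
Best packing: jerk wings + arepas + pulled-pork sliders + gyoza plate — 88 min, 934 total.
That's the maximum — no swap from here does better than 934.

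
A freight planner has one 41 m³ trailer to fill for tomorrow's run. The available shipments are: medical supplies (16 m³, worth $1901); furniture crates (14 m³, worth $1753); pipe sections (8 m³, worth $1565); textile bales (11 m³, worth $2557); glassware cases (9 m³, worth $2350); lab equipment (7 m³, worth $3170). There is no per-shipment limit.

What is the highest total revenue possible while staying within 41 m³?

Ranking by ratio (revenue/m³): lab equipment 452.86, glassware cases 261.11, textile bales 232.45.
The ratio ordering already packs tightly: 5×lab equipment, 35 m³, 15850.
Nothing else within 41 m³ beats 15850.

15850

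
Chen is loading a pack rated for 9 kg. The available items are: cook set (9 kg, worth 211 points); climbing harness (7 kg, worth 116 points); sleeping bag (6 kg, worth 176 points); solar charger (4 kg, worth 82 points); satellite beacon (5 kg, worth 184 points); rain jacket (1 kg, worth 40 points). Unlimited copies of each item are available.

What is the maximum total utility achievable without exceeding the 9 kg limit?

360

Taking 9×rain jacket: 9 kg used, 360 in utility.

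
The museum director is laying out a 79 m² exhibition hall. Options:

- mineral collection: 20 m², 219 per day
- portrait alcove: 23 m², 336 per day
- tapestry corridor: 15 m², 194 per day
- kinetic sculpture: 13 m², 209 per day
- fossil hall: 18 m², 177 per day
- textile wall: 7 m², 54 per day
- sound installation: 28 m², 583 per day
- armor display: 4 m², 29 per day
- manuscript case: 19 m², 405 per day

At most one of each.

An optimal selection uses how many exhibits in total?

5

Best achievable expected visitors is 1420.
For example tapestry corridor + kinetic sculpture + sound installation + armor display + manuscript case achieves it, using 79 m².
Any selection reaching 1420 contains exactly 5 exhibits.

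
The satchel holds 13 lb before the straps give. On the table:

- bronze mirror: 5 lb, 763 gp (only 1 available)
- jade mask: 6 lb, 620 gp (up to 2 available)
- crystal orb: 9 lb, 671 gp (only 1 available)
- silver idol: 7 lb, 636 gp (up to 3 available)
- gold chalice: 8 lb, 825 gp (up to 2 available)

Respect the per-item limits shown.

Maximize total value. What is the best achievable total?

Greedy by ratio would take bronze mirror + jade mask: 11 lb used, total 1383.
Replace jade mask with gold chalice: the trade gains 205 net, giving 1588 at 13 lb.
Nothing else within 13 lb beats 1588.

1588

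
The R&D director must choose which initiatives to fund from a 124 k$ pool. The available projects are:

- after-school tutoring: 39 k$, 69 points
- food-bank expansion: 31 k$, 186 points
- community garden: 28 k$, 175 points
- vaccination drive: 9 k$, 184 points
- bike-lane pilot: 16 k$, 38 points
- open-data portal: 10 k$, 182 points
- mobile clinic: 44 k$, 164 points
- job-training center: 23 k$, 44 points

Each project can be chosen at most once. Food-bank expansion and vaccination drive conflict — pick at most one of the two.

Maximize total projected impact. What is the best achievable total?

749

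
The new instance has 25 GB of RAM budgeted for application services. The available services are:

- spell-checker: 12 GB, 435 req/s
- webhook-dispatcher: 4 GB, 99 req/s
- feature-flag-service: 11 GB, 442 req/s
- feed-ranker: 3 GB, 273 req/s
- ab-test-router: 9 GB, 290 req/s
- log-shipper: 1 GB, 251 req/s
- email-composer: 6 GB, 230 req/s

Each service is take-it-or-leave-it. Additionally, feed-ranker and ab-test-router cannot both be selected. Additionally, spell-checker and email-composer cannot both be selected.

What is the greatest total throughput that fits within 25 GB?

Best packing: webhook-dispatcher + feature-flag-service + feed-ranker + log-shipper + email-composer — 25 GB, 1295 total.

1295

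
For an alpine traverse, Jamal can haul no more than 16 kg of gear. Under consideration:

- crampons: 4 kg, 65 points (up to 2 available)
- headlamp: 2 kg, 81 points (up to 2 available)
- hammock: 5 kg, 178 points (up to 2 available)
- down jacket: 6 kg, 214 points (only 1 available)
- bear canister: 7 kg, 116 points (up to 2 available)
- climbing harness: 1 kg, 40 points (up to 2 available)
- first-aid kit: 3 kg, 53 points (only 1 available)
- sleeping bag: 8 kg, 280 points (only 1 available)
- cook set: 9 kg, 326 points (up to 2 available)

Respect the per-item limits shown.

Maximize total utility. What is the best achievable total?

598

A density-first pass picks 2×headlamp + 2×climbing harness + cook set — 568 at 15 kg.
Replace cook set with 2×hammock: the trade gains 30 net, giving 598 at 16 kg.
That's the maximum — no swap from here does better than 598.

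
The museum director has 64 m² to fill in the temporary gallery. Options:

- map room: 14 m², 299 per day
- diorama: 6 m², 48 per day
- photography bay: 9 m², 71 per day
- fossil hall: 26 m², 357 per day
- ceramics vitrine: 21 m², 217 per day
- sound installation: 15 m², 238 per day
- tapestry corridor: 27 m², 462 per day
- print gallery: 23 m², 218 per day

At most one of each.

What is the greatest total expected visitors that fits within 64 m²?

1047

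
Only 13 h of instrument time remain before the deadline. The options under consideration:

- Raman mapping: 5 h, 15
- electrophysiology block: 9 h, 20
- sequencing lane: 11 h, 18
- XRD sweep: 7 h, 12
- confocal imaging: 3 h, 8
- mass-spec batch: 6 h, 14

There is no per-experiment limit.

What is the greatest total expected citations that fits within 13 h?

38

The ratio ordering already packs tightly: 2×Raman mapping + confocal imaging, 13 h, 38.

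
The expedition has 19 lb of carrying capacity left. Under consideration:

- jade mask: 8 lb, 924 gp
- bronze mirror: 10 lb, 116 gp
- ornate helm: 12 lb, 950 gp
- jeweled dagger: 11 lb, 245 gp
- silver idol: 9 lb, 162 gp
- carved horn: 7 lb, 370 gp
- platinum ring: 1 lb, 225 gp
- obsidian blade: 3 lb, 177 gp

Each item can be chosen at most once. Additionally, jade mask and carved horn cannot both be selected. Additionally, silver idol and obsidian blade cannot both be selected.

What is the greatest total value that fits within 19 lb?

1352

Ranking by ratio (value/lb): platinum ring 225.00, jade mask 115.50, ornate helm 79.17, obsidian blade 59.00.
Ornate helm + platinum ring + obsidian blade uses 16 of the 19 lb and totals 1352.
The closest alternative, jade mask + platinum ring + obsidian blade, reaches only 1326.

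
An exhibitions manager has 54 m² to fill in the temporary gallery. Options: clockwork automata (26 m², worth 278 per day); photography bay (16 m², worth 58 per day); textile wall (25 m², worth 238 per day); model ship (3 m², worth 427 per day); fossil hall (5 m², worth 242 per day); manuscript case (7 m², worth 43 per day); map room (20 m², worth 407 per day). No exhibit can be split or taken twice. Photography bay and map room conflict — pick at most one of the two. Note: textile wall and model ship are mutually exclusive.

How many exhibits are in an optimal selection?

4

Best achievable expected visitors is 1354.
For example clockwork automata + model ship + fossil hall + map room achieves it, using 54 m².
All optima have 4 exhibits.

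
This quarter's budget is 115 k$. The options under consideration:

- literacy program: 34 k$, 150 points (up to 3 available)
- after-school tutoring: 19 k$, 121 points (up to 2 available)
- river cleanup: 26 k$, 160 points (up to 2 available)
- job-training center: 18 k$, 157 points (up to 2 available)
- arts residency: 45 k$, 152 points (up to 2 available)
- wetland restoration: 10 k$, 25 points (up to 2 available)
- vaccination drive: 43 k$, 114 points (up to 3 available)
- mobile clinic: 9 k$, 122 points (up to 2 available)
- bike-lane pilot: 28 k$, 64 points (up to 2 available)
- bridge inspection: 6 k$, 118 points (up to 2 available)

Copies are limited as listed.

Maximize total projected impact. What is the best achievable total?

1075

Greedy by ratio would take 2×after-school tutoring + 2×job-training center + wetland restoration + 2×mobile clinic + 2×bridge inspection: 114 k$ used, total 1061.
Replace after-school tutoring and wetland restoration with river cleanup: the trade gains 14 net, giving 1075 at 111 k$.
No other feasible combination exceeds 1075.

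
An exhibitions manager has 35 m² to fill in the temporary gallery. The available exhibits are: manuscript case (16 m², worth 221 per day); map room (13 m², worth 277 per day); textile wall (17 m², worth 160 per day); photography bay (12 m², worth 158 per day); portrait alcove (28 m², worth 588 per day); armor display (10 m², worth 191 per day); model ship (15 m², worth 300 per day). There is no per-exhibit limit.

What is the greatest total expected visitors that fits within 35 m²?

682

Taking the top-ratio exhibits first gives 2×map room for 554 (26 m²).
Replace 2×map room with 2×armor display + model ship: the trade gains 128 net, giving 682 at 35 m².
No other feasible combination exceeds 682.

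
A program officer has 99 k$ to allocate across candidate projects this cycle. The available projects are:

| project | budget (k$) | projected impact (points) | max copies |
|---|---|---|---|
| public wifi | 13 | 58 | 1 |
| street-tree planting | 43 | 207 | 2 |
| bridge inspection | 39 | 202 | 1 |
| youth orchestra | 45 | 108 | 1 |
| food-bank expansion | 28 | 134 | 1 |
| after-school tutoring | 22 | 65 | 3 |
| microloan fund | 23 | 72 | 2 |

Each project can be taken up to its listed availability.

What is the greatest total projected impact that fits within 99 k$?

472

Ranking by ratio (projected impact/k$): bridge inspection 5.18, street-tree planting 4.81, food-bank expansion 4.79.
A density-first pass picks public wifi + street-tree planting + bridge inspection — 467 at 95 k$.
Replace bridge inspection with street-tree planting: the trade gains 5 net, giving 472 at 99 k$.
No other feasible combination exceeds 472.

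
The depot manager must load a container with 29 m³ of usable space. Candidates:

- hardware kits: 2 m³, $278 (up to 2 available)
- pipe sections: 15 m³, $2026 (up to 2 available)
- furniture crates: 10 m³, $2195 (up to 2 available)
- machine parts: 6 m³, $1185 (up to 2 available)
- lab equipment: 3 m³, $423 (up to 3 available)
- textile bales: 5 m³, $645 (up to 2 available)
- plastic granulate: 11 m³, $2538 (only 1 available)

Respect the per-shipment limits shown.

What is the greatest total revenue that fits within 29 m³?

Best packing: hardware kits + furniture crates + machine parts + plastic granulate — 29 m³, 6196 total.
Every other selection either busts 29 m³ or exceeds an availability limit or fails to beat 6196.

6196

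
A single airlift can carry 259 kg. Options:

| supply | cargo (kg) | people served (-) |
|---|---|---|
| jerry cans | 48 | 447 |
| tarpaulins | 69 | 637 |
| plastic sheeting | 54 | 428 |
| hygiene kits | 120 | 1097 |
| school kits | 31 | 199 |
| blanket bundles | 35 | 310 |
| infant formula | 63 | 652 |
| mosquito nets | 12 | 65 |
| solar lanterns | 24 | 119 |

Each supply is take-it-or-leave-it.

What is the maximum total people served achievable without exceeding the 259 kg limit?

2386

Filling by ratio: jerry cans + tarpaulins + school kits + blanket bundles + infant formula + mosquito nets for 2310, with 1 kg left unused.
But tarpaulins + hygiene kits + infant formula fits in 252 kg and reaches 2386.
Next best is jerry cans + hygiene kits + infant formula + solar lanterns at 2315 (255 kg) — short by 71.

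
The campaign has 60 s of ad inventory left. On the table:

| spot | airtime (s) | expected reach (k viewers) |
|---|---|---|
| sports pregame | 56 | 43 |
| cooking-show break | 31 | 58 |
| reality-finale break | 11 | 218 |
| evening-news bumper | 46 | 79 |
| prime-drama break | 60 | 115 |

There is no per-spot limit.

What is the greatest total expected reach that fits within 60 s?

5×reality-finale break uses 55 of the 60 s and totals 1090.

1090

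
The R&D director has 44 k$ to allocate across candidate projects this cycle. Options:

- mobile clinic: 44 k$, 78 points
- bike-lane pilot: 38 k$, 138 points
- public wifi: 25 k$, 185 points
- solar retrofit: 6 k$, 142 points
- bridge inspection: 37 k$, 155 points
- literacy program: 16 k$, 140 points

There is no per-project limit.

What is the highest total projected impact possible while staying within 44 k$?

By projected impact per k$: solar retrofit 23.67, literacy program 8.75, public wifi 7.40 lead.
Best packing: 7×solar retrofit — 42 k$, 994 total.
The spare 2 k$ is too small for any remaining project, and no exchange beats 994.

994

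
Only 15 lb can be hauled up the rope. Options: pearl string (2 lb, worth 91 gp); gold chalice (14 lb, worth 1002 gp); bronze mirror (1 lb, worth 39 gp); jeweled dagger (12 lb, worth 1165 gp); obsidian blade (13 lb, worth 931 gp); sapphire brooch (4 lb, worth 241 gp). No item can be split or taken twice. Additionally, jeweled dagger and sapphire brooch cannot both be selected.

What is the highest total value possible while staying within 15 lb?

Ranking by ratio (value/lb): jeweled dagger 97.08, obsidian blade 71.62, gold chalice 71.57, sapphire brooch 60.25.
Pearl string + bronze mirror + jeweled dagger uses 15 of the 15 lb and totals 1295.
The closest alternative, pearl string + jeweled dagger, reaches only 1256.

1295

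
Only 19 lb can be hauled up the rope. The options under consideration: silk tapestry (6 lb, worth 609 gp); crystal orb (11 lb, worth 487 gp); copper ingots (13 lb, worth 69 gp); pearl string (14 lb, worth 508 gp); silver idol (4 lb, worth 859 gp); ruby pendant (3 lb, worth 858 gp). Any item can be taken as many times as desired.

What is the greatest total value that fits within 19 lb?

5149

A density-first pass picks 6×ruby pendant — 5148 at 18 lb.
Dropping ruby pendant frees 3 lb; slotting in silver idol (4 lb) lifts the total to 5149 at 19 lb.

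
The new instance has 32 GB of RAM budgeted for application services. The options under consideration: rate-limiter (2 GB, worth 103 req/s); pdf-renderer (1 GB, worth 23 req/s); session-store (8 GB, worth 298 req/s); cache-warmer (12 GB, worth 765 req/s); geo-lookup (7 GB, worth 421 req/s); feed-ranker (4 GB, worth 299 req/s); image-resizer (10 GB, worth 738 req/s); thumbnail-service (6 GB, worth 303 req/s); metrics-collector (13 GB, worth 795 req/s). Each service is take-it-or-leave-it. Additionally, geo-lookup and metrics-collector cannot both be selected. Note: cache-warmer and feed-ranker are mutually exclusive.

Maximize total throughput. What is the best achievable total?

2050

Rate-limiter + pdf-renderer + cache-warmer + geo-lookup + image-resizer uses 32 of the 32 GB and totals 2050.
The closest alternative, rate-limiter + cache-warmer + geo-lookup + image-resizer, reaches only 2027.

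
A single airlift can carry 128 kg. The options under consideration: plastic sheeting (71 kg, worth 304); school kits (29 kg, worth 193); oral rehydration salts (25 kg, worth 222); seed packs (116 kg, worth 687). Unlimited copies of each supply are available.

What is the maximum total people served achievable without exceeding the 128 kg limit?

1110

Taking 5×oral rehydration salts: 125 kg used, 1110 in people served.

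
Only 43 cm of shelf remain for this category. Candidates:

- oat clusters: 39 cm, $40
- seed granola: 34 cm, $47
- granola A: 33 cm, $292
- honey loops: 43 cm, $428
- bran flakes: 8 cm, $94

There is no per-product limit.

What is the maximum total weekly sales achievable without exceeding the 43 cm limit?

470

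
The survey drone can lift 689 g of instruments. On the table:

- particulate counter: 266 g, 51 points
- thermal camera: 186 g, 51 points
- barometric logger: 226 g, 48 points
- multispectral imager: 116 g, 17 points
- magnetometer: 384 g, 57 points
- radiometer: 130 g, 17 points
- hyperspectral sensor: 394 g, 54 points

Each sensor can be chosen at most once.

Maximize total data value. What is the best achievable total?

150

Particulate counter + thermal camera + barometric logger uses 678 of the 689 g and totals 150.
No other feasible combination exceeds 150.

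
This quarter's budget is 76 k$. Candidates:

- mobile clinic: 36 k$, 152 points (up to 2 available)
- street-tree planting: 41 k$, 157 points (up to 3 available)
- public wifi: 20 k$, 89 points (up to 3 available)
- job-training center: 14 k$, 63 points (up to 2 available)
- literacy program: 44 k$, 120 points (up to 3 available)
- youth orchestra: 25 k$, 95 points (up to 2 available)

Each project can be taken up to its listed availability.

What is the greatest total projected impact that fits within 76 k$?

A density-first pass picks 2×public wifi + 2×job-training center — 304 at 68 k$.
Dropping job-training center frees 14 k$; slotting in public wifi (20 k$) lifts the total to 330 at 74 k$.
That's the maximum — no swap from here does better than 330.

330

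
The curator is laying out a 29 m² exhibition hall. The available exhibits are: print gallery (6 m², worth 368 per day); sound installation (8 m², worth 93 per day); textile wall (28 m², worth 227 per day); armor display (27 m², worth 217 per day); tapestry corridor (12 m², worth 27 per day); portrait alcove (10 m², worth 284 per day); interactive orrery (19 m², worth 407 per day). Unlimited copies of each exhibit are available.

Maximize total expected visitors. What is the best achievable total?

1472

Best packing: 4×print gallery — 24 m², 1472 total.
Nothing else within 29 m² beats 1472.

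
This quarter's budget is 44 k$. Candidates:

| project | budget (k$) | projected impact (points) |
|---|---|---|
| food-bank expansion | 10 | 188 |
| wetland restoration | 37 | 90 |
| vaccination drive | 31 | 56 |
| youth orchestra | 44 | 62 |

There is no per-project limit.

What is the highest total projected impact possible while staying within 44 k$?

752

Taking 4×food-bank expansion: 40 k$ used, 752 in projected impact.
The spare 4 k$ is too small for any remaining project, and no exchange beats 752.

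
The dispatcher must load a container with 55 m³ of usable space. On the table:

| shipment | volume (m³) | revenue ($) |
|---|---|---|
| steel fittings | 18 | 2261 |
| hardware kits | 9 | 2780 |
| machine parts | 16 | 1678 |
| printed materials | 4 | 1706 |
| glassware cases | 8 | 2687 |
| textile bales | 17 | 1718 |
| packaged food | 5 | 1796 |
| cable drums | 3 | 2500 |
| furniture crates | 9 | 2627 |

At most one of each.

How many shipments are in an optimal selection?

Optimal total is 15814.
For example hardware kits + printed materials + glassware cases + textile bales + packaged food + cable drums + furniture crates achieves it, using 55 m³.
Every optimal selection uses 7 shipments.

7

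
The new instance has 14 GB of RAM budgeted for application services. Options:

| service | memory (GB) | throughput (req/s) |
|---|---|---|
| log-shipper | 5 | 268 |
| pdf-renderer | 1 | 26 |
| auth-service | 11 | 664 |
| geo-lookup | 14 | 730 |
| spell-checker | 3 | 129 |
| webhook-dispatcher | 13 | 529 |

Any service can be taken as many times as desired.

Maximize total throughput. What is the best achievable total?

793

Taking auth-service + spell-checker: 14 GB used, 793 in throughput.
That's the maximum — no swap from here does better than 793.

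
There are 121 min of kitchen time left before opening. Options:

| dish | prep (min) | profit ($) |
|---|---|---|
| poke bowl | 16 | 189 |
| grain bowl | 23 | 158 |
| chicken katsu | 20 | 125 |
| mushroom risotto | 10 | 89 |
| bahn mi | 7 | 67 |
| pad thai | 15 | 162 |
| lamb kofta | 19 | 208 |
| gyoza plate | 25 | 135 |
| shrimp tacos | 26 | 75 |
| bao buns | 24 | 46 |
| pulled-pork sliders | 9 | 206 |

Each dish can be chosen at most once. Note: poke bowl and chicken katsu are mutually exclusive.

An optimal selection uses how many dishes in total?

Best achievable profit is 1147.
For example poke bowl + grain bowl + mushroom risotto + pad thai + lamb kofta + gyoza plate + pulled-pork sliders achieves it, using 117 min.
Every optimal selection uses 7 dishes.

7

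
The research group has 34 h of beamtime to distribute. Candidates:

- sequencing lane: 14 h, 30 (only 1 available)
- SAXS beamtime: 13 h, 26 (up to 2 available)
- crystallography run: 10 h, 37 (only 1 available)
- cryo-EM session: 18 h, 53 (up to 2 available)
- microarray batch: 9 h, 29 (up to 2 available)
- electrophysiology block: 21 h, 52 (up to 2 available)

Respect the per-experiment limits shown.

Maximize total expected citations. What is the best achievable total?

96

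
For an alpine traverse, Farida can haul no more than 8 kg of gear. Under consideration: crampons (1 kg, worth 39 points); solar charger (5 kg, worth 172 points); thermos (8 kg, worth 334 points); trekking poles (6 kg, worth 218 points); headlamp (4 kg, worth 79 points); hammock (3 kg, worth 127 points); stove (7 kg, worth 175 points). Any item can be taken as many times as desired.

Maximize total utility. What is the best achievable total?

334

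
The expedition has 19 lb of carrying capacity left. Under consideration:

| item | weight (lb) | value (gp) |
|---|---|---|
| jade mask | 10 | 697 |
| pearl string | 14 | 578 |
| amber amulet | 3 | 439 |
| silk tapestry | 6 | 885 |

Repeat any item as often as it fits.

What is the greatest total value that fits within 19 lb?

2655

Ranking by ratio (value/lb): silk tapestry 147.50, amber amulet 146.33, jade mask 69.70, pearl string 41.29.
Taking 3×silk tapestry: 18 lb used, 2655 in value.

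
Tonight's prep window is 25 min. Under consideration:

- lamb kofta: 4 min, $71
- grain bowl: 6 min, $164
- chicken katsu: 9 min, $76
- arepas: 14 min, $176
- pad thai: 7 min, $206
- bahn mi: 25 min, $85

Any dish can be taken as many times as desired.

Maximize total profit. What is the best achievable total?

698

By profit per min: pad thai 29.43, grain bowl 27.33, lamb kofta 17.75, arepas 12.57 lead.
A density-first pass picks lamb kofta + 3×pad thai — 689 at 25 min.
Replace lamb kofta and 2×pad thai with 3×grain bowl: the trade gains 9 net, giving 698 at 25 min.
Every other selection either busts 25 min or fails to beat 698.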